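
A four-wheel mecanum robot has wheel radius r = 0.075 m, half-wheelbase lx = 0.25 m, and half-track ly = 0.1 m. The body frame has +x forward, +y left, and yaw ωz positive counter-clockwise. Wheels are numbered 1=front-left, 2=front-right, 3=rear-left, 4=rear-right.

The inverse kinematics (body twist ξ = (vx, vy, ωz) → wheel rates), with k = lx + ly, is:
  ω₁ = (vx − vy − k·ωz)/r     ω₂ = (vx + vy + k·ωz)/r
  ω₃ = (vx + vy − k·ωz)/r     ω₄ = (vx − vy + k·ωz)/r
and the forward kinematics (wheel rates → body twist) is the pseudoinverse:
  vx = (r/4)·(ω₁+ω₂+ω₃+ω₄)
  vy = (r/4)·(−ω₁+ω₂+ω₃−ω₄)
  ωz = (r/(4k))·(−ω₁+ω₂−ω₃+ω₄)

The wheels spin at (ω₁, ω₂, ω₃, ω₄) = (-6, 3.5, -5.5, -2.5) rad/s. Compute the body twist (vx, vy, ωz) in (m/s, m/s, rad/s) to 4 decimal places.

k = lx + ly = 0.25 + 0.1 = 0.3500
ω₁+ω₂+ω₃+ω₄ = -10.5000  →  vx = (0.075/4)·-10.5000 = -0.1969
−ω₁+ω₂+ω₃−ω₄ = 6.5000  →  vy = (0.075/4)·6.5000 = 0.1219
−ω₁+ω₂−ω₃+ω₄ = 12.5000  →  ωz = (0.075/1.4000)·12.5000 = 0.6696

(-0.1969, 0.1219, 0.6696)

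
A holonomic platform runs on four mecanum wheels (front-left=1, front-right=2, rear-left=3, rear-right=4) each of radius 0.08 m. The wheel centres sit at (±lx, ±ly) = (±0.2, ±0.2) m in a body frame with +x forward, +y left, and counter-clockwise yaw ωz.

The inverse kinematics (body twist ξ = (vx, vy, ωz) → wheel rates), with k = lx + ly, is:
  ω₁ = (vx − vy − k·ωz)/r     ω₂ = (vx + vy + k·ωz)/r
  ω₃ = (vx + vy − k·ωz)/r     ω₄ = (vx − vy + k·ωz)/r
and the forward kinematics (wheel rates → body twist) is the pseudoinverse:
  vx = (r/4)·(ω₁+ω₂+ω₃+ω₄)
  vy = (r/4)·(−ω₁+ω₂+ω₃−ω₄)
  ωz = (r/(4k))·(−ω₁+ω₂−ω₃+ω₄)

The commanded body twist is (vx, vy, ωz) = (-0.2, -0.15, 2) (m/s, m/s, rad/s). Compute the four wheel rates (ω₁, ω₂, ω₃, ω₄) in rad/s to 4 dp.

(-10.6250, 5.6250, -14.3750, 9.3750)

k = lx + ly = 0.2 + 0.2 = 0.4000;  k·ωz = 0.4000·2 = 0.8000
ω₁ (FL) = (vx − vy − k·ωz)/r = -0.8500/0.08 = -10.6250
ω₂ (FR) = (vx + vy + k·ωz)/r = 0.4500/0.08 = 5.6250
ω₃ (RL) = (vx + vy − k·ωz)/r = -1.1500/0.08 = -14.3750
ω₄ (RR) = (vx − vy + k·ωz)/r = 0.7500/0.08 = 9.3750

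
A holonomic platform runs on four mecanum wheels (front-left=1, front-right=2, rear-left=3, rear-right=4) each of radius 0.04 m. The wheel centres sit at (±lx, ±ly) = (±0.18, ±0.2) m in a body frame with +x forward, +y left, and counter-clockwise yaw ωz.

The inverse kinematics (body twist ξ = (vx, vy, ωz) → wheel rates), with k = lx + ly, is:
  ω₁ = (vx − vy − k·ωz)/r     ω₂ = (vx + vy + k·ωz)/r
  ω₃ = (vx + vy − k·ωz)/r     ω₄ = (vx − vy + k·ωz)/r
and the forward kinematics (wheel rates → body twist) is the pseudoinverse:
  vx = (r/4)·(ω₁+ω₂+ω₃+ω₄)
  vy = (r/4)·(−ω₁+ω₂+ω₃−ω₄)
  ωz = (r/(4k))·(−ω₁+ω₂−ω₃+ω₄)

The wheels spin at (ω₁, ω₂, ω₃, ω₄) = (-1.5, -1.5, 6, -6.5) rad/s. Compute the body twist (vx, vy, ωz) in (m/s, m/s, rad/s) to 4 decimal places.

k = lx + ly = 0.18 + 0.2 = 0.3800
ω₁+ω₂+ω₃+ω₄ = -3.5000  →  vx = (0.04/4)·-3.5000 = -0.0350
−ω₁+ω₂+ω₃−ω₄ = 12.5000  →  vy = (0.04/4)·12.5000 = 0.1250
−ω₁+ω₂−ω₃+ω₄ = -12.5000  →  ωz = (0.04/1.5200)·-12.5000 = -0.3289

(-0.0350, 0.1250, -0.3289)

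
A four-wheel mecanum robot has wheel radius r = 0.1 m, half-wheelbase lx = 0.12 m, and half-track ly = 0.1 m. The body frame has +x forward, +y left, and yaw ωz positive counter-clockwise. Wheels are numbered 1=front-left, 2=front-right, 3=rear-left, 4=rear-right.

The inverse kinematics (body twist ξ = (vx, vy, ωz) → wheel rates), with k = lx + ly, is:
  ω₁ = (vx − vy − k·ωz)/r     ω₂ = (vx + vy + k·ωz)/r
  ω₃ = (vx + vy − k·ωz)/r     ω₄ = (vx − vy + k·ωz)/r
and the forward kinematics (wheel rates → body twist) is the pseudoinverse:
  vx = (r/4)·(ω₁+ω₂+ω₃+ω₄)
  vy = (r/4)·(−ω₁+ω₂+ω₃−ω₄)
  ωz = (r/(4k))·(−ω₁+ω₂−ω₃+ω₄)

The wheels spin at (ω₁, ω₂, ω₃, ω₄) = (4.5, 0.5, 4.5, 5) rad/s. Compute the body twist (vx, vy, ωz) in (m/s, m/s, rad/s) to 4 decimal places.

k = lx + ly = 0.12 + 0.1 = 0.2200
ω₁+ω₂+ω₃+ω₄ = 14.5000  →  vx = (0.1/4)·14.5000 = 0.3625
−ω₁+ω₂+ω₃−ω₄ = -4.5000  →  vy = (0.1/4)·-4.5000 = -0.1125
−ω₁+ω₂−ω₃+ω₄ = -3.5000  →  ωz = (0.1/0.8800)·-3.5000 = -0.3977

(0.3625, -0.1125, -0.3977)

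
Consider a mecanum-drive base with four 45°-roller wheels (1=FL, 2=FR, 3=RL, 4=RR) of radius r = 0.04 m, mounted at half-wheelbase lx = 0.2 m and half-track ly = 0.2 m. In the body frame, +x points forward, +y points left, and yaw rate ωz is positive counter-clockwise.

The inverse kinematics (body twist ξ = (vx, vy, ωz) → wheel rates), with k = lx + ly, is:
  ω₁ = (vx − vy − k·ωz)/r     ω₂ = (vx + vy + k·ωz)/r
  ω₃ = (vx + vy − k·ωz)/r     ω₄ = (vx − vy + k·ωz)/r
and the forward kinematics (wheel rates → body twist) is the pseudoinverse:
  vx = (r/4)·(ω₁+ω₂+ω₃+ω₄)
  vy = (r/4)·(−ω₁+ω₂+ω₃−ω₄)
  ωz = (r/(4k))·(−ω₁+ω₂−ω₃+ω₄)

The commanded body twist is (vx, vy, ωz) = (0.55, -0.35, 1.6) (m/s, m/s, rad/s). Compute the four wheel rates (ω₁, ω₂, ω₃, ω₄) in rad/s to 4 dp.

(6.5000, 21.0000, -11.0000, 38.5000)

k = lx + ly = 0.2 + 0.2 = 0.4000;  k·ωz = 0.4000·1.6 = 0.6400
ω₁ (FL) = (vx − vy − k·ωz)/r = 0.2600/0.04 = 6.5000
ω₂ (FR) = (vx + vy + k·ωz)/r = 0.8400/0.04 = 21.0000
ω₃ (RL) = (vx + vy − k·ωz)/r = -0.4400/0.04 = -11.0000
ω₄ (RR) = (vx − vy + k·ωz)/r = 1.5400/0.04 = 38.5000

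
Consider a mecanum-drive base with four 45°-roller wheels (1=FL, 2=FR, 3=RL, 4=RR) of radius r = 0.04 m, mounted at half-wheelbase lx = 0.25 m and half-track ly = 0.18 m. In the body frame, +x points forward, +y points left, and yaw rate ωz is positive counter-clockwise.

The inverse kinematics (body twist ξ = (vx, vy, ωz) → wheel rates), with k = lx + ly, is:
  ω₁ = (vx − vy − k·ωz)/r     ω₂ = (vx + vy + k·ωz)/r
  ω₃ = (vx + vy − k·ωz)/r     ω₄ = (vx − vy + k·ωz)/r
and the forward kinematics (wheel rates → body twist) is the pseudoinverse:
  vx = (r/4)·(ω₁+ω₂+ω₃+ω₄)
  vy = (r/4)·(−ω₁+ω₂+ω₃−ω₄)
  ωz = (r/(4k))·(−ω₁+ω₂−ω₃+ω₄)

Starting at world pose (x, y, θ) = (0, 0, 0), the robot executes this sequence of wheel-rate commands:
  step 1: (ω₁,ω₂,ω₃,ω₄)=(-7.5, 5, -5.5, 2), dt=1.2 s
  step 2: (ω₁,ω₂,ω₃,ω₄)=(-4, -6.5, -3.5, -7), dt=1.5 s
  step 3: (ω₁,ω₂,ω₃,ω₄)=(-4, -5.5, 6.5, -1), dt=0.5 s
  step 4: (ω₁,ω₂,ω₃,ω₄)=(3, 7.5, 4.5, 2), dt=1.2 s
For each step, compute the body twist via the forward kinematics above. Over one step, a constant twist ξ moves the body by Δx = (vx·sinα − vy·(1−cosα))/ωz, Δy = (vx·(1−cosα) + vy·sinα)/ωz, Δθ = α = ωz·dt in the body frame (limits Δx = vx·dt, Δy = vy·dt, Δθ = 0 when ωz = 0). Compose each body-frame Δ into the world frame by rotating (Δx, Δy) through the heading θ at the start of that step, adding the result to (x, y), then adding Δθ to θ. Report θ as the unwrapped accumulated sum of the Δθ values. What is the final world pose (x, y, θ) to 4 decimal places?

(-0.2278, 0.0716, 0.3000)

step 1: ξ=(vx,vy,ωz)=(-0.0600, 0.0500, 0.4651), dt=1.2 → body Δ=(-0.0846, 0.0374, 0.5581) → world pose (-0.0846, 0.0374, 0.5581)
step 2: ξ=(vx,vy,ωz)=(-0.2100, 0.0100, -0.1395), dt=1.5 → body Δ=(-0.3111, 0.0477, -0.2093) → world pose (-0.3738, -0.0869, 0.3488)
step 3: ξ=(vx,vy,ωz)=(-0.0400, 0.0600, -0.2093), dt=0.5 → body Δ=(-0.0184, 0.0310, -0.1047) → world pose (-0.4017, -0.0641, 0.2442)
step 4: ξ=(vx,vy,ωz)=(0.1700, 0.0700, 0.0465), dt=1.2 → body Δ=(0.2016, 0.0896, 0.0558) → world pose (-0.2278, 0.0716, 0.3000)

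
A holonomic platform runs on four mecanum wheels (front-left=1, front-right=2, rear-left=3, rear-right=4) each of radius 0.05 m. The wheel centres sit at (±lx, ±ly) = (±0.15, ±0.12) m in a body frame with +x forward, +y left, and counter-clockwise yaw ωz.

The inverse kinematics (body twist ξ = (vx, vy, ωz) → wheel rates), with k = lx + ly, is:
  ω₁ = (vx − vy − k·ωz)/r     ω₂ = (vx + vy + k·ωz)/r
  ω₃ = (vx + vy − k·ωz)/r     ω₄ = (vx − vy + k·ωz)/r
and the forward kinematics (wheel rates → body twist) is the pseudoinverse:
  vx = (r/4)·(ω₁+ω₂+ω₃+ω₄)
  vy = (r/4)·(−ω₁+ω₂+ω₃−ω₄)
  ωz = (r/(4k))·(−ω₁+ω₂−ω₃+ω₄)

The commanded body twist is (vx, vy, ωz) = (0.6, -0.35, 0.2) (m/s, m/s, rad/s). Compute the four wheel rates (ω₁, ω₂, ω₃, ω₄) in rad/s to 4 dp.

(17.9200, 6.0800, 3.9200, 20.0800)

k = lx + ly = 0.15 + 0.12 = 0.2700;  k·ωz = 0.2700·0.2 = 0.0540
ω₁ (FL) = (vx − vy − k·ωz)/r = 0.8960/0.05 = 17.9200
ω₂ (FR) = (vx + vy + k·ωz)/r = 0.3040/0.05 = 6.0800
ω₃ (RL) = (vx + vy − k·ωz)/r = 0.1960/0.05 = 3.9200
ω₄ (RR) = (vx − vy + k·ωz)/r = 1.0040/0.05 = 20.0800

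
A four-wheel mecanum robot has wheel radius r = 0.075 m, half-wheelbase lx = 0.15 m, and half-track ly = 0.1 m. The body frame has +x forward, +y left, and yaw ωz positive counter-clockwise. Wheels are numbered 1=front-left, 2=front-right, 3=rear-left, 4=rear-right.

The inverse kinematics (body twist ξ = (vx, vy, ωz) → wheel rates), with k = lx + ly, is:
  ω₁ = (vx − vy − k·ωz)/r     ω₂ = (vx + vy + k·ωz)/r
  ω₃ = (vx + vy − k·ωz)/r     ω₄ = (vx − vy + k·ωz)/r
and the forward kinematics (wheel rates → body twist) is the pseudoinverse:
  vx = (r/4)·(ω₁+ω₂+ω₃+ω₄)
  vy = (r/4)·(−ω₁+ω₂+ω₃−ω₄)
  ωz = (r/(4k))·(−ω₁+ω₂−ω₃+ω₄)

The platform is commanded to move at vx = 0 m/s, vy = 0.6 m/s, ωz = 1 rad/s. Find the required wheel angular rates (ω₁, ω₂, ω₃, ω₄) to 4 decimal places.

k = lx + ly = 0.15 + 0.1 = 0.2500;  k·ωz = 0.2500·1 = 0.2500
ω₁ (FL) = (vx − vy − k·ωz)/r = -0.8500/0.075 = -11.3333
ω₂ (FR) = (vx + vy + k·ωz)/r = 0.8500/0.075 = 11.3333
ω₃ (RL) = (vx + vy − k·ωz)/r = 0.3500/0.075 = 4.6667
ω₄ (RR) = (vx − vy + k·ωz)/r = -0.3500/0.075 = -4.6667

(-11.3333, 11.3333, 4.6667, -4.6667)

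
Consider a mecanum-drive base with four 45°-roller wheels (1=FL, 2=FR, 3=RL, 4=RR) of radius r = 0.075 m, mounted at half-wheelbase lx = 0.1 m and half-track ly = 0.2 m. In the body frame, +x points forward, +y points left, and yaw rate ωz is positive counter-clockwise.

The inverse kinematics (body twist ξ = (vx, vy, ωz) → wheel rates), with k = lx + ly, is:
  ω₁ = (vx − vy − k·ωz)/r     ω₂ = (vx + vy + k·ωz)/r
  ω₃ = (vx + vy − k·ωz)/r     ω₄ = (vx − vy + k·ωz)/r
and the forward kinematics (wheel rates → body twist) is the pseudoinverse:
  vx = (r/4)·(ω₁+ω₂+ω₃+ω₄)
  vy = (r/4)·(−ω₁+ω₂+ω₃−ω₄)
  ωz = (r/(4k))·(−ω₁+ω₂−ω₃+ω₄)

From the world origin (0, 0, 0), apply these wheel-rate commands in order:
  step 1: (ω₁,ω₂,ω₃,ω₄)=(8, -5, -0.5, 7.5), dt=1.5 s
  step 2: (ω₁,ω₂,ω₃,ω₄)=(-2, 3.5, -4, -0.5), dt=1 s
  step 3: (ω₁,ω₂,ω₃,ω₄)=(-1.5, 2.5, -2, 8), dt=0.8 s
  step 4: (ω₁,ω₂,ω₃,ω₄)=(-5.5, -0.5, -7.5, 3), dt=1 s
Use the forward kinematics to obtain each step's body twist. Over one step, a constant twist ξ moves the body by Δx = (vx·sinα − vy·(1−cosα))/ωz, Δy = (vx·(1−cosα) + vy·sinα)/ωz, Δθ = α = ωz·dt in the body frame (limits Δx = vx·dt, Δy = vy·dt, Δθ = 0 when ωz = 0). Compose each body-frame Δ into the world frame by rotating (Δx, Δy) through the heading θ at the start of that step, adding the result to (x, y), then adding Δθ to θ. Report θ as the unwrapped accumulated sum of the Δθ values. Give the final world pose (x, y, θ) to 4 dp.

step 1: ξ=(vx,vy,ωz)=(0.1875, -0.3937, -0.3125), dt=1.5 → body Δ=(0.1352, -0.6340, -0.4687) → world pose (0.1352, -0.6340, -0.4687)
step 2: ξ=(vx,vy,ωz)=(-0.0562, 0.0375, 0.5625), dt=1.0 → body Δ=(-0.0636, 0.0201, 0.5625) → world pose (0.0875, -0.5872, 0.0938)
step 3: ξ=(vx,vy,ωz)=(0.1313, -0.1125, 0.8750), dt=0.8 → body Δ=(0.1269, -0.0476, 0.7000) → world pose (0.2183, -0.6227, 0.7937)
step 4: ξ=(vx,vy,ωz)=(-0.1969, -0.1031, 0.9687), dt=1.0 → body Δ=(-0.1213, -0.1759, 0.9687) → world pose (0.2586, -0.8325, 1.7625)

(0.2586, -0.8325, 1.7625)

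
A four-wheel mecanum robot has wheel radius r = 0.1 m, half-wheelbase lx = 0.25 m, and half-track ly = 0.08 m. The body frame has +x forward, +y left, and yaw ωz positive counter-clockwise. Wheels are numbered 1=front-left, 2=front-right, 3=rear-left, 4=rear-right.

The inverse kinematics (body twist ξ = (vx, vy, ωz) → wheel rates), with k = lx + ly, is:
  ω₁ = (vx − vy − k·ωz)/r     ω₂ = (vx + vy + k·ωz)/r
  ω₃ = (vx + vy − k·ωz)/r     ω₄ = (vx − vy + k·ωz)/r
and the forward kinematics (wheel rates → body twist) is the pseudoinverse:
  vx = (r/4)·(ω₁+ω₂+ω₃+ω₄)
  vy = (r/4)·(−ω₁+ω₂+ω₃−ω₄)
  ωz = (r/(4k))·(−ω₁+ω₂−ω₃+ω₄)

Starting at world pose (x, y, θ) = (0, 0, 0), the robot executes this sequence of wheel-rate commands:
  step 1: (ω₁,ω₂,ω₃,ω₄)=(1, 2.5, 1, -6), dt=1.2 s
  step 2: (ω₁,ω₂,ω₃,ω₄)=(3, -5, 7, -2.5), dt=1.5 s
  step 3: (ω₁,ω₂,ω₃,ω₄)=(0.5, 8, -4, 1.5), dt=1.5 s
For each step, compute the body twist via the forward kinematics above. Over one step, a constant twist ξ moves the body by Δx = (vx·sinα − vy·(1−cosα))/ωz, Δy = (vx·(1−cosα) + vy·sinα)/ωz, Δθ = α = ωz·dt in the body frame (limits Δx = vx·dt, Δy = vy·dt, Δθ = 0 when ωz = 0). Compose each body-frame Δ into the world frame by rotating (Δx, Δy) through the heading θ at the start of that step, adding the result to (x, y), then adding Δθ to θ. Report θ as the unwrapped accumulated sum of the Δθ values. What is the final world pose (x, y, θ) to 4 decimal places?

(0.1033, -0.0337, -1.0114)

step 1: ξ=(vx,vy,ωz)=(-0.0375, 0.2125, -0.4167), dt=1.2 → body Δ=(0.0193, 0.2555, -0.5000) → world pose (0.0193, 0.2555, -0.5000)
step 2: ξ=(vx,vy,ωz)=(0.0625, 0.0375, -1.3258), dt=1.5 → body Δ=(0.0829, -0.0404, -1.9886) → world pose (0.0726, 0.1803, -2.4886)
step 3: ξ=(vx,vy,ωz)=(0.1500, 0.0500, 0.9848), dt=1.5 → body Δ=(0.1056, 0.1886, 1.4773) → world pose (0.1033, -0.0337, -1.0114)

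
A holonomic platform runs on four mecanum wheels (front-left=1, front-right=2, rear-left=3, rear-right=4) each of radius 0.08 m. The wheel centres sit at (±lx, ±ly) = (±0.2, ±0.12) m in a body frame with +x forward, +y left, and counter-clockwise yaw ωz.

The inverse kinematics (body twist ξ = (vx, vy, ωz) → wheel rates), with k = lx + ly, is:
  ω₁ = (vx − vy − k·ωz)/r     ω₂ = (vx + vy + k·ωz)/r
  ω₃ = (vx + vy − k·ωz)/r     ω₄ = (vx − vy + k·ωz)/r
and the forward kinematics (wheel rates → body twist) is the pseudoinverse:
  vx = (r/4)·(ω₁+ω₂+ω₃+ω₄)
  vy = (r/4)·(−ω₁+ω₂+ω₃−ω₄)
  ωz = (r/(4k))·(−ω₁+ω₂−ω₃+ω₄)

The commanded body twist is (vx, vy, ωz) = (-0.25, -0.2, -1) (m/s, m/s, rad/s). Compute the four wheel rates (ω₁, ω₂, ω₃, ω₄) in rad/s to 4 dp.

(3.3750, -9.6250, -1.6250, -4.6250)

k = lx + ly = 0.2 + 0.12 = 0.3200;  k·ωz = 0.3200·-1 = -0.3200
ω₁ (FL) = (vx − vy − k·ωz)/r = 0.2700/0.08 = 3.3750
ω₂ (FR) = (vx + vy + k·ωz)/r = -0.7700/0.08 = -9.6250
ω₃ (RL) = (vx + vy − k·ωz)/r = -0.1300/0.08 = -1.6250
ω₄ (RR) = (vx − vy + k·ωz)/r = -0.3700/0.08 = -4.6250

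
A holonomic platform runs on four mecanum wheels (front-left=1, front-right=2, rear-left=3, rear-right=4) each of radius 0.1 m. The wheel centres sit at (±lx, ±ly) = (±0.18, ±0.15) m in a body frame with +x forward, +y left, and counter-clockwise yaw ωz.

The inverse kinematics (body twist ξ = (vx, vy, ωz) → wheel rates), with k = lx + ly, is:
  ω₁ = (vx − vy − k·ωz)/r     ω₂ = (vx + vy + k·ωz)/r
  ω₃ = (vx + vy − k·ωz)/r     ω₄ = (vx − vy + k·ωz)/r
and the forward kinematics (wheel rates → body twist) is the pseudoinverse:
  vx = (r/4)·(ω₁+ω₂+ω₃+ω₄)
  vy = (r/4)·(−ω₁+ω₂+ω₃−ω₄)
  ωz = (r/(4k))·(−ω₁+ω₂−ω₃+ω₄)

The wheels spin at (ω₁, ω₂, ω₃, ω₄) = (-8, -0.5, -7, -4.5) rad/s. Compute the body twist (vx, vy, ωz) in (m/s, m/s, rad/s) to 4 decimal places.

k = lx + ly = 0.18 + 0.15 = 0.3300
ω₁+ω₂+ω₃+ω₄ = -20.0000  →  vx = (0.1/4)·-20.0000 = -0.5000
−ω₁+ω₂+ω₃−ω₄ = 5.0000  →  vy = (0.1/4)·5.0000 = 0.1250
−ω₁+ω₂−ω₃+ω₄ = 10.0000  →  ωz = (0.1/1.3200)·10.0000 = 0.7576

(-0.5000, 0.1250, 0.7576)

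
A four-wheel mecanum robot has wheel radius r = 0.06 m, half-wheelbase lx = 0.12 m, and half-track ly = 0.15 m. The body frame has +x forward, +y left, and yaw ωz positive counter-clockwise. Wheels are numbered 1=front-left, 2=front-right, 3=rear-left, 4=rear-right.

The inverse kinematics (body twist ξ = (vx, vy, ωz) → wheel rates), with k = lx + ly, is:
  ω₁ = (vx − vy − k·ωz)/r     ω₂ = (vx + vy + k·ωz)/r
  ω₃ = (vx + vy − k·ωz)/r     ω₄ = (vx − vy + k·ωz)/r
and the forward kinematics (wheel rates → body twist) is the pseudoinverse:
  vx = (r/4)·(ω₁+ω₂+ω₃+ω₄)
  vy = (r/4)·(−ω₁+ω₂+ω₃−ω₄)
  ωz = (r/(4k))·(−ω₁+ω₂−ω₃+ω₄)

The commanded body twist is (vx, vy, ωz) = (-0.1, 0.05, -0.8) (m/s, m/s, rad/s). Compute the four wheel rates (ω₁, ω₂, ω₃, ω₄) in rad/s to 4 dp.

k = lx + ly = 0.12 + 0.15 = 0.2700;  k·ωz = 0.2700·-0.8 = -0.2160
ω₁ (FL) = (vx − vy − k·ωz)/r = 0.0660/0.06 = 1.1000
ω₂ (FR) = (vx + vy + k·ωz)/r = -0.2660/0.06 = -4.4333
ω₃ (RL) = (vx + vy − k·ωz)/r = 0.1660/0.06 = 2.7667
ω₄ (RR) = (vx − vy + k·ωz)/r = -0.3660/0.06 = -6.1000

(1.1000, -4.4333, 2.7667, -6.1000)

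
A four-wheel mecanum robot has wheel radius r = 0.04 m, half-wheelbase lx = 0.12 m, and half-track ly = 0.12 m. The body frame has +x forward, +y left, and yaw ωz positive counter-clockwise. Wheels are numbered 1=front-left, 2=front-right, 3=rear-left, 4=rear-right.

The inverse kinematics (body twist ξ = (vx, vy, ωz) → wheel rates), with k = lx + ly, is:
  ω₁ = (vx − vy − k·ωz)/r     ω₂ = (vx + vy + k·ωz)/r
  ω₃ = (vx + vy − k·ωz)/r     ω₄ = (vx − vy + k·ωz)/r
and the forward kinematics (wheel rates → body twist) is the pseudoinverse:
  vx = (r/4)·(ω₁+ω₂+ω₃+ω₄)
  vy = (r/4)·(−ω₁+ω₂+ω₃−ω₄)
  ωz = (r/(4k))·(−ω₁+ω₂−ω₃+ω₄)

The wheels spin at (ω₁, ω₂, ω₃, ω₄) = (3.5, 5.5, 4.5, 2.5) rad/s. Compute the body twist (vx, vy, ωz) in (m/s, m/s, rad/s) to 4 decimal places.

k = lx + ly = 0.12 + 0.12 = 0.2400
ω₁+ω₂+ω₃+ω₄ = 16.0000  →  vx = (0.04/4)·16.0000 = 0.1600
−ω₁+ω₂+ω₃−ω₄ = 4.0000  →  vy = (0.04/4)·4.0000 = 0.0400
−ω₁+ω₂−ω₃+ω₄ = 0.0000  →  ωz = (0.04/0.9600)·0.0000 = 0.0000

(0.1600, 0.0400, 0.0000)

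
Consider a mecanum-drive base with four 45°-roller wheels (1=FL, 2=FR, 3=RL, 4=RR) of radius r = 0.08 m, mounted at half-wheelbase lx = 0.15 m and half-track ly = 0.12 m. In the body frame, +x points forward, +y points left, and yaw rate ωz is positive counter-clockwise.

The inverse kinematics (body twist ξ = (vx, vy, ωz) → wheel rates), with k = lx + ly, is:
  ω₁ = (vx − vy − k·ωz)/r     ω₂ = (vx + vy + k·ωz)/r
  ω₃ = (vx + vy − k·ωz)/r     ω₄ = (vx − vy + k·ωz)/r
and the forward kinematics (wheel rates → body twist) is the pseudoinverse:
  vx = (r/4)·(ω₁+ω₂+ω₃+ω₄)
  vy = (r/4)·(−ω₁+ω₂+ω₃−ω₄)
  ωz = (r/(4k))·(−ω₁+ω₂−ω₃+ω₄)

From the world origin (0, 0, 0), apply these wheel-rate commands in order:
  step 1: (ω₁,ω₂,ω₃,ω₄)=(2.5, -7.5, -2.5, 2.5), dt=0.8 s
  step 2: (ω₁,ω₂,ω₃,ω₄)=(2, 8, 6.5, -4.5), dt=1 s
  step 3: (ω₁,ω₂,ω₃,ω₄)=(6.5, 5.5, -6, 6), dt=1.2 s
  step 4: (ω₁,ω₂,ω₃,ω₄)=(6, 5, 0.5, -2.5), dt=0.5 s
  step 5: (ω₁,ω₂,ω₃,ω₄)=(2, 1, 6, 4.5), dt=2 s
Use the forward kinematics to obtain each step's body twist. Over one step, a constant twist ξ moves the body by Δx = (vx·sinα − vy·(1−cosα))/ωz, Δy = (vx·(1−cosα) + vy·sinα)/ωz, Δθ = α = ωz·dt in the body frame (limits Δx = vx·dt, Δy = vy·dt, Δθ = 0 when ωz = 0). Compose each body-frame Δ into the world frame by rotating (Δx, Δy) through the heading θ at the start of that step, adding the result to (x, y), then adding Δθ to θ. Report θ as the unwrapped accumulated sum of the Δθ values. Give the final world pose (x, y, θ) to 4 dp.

step 1: ξ=(vx,vy,ωz)=(-0.1000, -0.3000, -0.3704), dt=0.8 → body Δ=(-0.1141, -0.2247, -0.2963) → world pose (-0.1141, -0.2247, -0.2963)
step 2: ξ=(vx,vy,ωz)=(0.2400, 0.3400, -0.3704), dt=1.0 → body Δ=(0.2968, 0.2883, -0.3704) → world pose (0.2539, -0.0356, -0.6667)
step 3: ξ=(vx,vy,ωz)=(0.2400, -0.2600, 0.8148), dt=1.2 → body Δ=(0.3850, -0.1347, 0.9778) → world pose (0.4732, -0.3795, 0.3111)
step 4: ξ=(vx,vy,ωz)=(0.1800, 0.0400, -0.2963), dt=0.5 → body Δ=(0.0911, 0.0133, -0.1481) → world pose (0.5559, -0.3390, 0.1630)
step 5: ξ=(vx,vy,ωz)=(0.2700, 0.0100, -0.1852), dt=2.0 → body Δ=(0.5314, -0.0793, -0.3704) → world pose (1.0932, -0.3311, -0.2074)

(1.0932, -0.3311, -0.2074)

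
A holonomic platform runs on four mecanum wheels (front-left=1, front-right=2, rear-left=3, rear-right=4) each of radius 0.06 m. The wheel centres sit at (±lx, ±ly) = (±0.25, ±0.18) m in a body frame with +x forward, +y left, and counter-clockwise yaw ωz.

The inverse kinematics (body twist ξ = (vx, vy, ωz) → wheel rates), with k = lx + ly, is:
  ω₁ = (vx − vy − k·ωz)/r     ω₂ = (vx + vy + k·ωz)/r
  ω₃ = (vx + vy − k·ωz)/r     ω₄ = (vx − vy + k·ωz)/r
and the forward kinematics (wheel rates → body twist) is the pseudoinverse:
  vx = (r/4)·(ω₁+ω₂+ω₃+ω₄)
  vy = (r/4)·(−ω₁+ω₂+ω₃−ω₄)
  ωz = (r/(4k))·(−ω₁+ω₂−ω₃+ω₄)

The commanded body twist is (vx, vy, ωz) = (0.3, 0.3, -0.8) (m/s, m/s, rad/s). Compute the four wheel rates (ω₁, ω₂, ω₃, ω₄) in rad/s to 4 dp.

(5.7333, 4.2667, 15.7333, -5.7333)

k = lx + ly = 0.25 + 0.18 = 0.4300;  k·ωz = 0.4300·-0.8 = -0.3440
ω₁ (FL) = (vx − vy − k·ωz)/r = 0.3440/0.06 = 5.7333
ω₂ (FR) = (vx + vy + k·ωz)/r = 0.2560/0.06 = 4.2667
ω₃ (RL) = (vx + vy − k·ωz)/r = 0.9440/0.06 = 15.7333
ω₄ (RR) = (vx − vy + k·ωz)/r = -0.3440/0.06 = -5.7333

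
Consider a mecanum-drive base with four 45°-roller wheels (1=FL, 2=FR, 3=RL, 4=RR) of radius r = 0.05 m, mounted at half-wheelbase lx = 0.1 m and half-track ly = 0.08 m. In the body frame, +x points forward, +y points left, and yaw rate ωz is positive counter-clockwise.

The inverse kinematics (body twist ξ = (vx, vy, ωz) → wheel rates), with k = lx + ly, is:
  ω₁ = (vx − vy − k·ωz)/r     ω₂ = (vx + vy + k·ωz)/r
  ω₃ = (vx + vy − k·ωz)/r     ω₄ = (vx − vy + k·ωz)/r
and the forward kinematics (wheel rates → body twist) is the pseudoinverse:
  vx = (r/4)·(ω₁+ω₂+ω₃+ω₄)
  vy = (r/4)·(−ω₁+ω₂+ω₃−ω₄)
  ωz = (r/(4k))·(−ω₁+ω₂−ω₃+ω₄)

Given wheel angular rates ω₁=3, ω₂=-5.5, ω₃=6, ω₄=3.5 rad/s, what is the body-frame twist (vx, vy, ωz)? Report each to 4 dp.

(0.0875, -0.0750, -0.7639)

k = lx + ly = 0.1 + 0.08 = 0.1800
ω₁+ω₂+ω₃+ω₄ = 7.0000  →  vx = (0.05/4)·7.0000 = 0.0875
−ω₁+ω₂+ω₃−ω₄ = -6.0000  →  vy = (0.05/4)·-6.0000 = -0.0750
−ω₁+ω₂−ω₃+ω₄ = -11.0000  →  ωz = (0.05/0.7200)·-11.0000 = -0.7639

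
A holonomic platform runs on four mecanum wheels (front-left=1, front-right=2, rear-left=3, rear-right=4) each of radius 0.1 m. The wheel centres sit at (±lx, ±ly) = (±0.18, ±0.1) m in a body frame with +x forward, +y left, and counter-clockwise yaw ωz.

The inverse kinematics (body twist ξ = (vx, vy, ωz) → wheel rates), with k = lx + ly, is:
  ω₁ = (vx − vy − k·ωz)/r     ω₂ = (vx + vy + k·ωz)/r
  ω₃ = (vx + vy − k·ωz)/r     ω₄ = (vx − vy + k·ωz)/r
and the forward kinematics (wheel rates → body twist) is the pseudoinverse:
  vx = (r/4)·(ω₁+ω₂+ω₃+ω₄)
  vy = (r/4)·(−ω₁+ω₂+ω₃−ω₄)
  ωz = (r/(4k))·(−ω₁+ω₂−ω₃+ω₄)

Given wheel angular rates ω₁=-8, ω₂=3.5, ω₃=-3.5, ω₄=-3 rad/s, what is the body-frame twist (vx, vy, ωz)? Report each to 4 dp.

k = lx + ly = 0.18 + 0.1 = 0.2800
ω₁+ω₂+ω₃+ω₄ = -11.0000  →  vx = (0.1/4)·-11.0000 = -0.2750
−ω₁+ω₂+ω₃−ω₄ = 11.0000  →  vy = (0.1/4)·11.0000 = 0.2750
−ω₁+ω₂−ω₃+ω₄ = 12.0000  →  ωz = (0.1/1.1200)·12.0000 = 1.0714

(-0.2750, 0.2750, 1.0714)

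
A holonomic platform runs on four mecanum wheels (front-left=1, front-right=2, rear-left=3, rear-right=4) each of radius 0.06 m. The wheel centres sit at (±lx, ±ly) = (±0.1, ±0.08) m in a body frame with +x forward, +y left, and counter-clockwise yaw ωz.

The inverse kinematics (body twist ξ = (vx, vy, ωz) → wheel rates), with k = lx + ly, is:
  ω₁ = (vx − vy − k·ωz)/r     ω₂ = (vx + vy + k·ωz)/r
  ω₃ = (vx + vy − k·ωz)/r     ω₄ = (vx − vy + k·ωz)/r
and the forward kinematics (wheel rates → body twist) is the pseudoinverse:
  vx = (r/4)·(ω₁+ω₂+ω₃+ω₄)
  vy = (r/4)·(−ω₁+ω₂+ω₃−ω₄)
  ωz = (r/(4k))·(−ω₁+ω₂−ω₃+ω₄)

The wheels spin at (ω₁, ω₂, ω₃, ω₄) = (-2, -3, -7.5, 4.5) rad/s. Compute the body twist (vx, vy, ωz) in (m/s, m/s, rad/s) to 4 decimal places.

k = lx + ly = 0.1 + 0.08 = 0.1800
ω₁+ω₂+ω₃+ω₄ = -8.0000  →  vx = (0.06/4)·-8.0000 = -0.1200
−ω₁+ω₂+ω₃−ω₄ = -13.0000  →  vy = (0.06/4)·-13.0000 = -0.1950
−ω₁+ω₂−ω₃+ω₄ = 11.0000  →  ωz = (0.06/0.7200)·11.0000 = 0.9167

(-0.1200, -0.1950, 0.9167)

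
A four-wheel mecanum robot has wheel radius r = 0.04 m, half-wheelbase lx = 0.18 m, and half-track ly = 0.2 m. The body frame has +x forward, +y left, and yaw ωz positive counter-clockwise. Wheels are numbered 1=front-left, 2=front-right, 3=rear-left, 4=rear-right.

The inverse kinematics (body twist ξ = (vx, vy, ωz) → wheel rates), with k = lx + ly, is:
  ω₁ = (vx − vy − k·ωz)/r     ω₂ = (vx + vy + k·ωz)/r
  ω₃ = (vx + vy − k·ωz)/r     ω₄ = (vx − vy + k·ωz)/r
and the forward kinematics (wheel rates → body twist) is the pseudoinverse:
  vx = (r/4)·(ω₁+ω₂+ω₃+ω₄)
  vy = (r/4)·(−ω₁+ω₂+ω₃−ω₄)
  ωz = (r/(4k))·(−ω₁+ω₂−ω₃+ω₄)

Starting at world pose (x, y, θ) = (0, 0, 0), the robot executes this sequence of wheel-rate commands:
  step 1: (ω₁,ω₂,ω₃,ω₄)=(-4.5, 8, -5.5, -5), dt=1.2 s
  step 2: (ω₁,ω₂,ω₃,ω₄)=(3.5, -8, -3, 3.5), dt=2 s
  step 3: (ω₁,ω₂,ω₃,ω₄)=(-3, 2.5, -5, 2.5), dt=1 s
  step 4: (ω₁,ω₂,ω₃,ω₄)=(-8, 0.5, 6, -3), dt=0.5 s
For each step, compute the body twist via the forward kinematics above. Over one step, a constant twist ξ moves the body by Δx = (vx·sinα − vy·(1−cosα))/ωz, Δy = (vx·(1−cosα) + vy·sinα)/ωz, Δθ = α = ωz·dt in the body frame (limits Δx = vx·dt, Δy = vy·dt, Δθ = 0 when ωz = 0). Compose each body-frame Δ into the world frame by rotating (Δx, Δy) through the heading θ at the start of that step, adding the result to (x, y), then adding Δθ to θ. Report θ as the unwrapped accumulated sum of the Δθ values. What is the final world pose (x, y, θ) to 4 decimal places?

(-0.1716, -0.2055, 0.4829)

step 1: ξ=(vx,vy,ωz)=(-0.0700, 0.1200, 0.3421), dt=1.2 → body Δ=(-0.1108, 0.1230, 0.4105) → world pose (-0.1108, 0.1230, 0.4105)
step 2: ξ=(vx,vy,ωz)=(-0.0400, -0.1800, -0.1316), dt=2.0 → body Δ=(-0.1262, -0.3454, -0.2632) → world pose (-0.0887, -0.2441, 0.1474)
step 3: ξ=(vx,vy,ωz)=(-0.0300, -0.0200, 0.3421), dt=1.0 → body Δ=(-0.0260, -0.0247, 0.3421) → world pose (-0.1108, -0.2723, 0.4895)
step 4: ξ=(vx,vy,ωz)=(-0.0450, 0.1750, -0.0132), dt=0.5 → body Δ=(-0.0222, 0.0876, -0.0066) → world pose (-0.1716, -0.2055, 0.4829)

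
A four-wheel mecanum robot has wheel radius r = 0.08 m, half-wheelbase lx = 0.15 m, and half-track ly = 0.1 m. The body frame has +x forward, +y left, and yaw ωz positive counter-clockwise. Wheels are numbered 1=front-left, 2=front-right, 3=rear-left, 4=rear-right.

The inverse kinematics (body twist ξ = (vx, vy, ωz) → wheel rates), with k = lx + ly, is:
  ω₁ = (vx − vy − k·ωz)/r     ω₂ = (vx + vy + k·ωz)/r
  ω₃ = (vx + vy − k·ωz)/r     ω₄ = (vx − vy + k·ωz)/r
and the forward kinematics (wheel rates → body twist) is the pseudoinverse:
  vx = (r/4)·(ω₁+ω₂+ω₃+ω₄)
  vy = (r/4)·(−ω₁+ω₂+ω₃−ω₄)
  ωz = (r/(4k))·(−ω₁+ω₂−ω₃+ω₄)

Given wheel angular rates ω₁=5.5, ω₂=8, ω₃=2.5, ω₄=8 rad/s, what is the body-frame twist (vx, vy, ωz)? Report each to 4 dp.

k = lx + ly = 0.15 + 0.1 = 0.2500
ω₁+ω₂+ω₃+ω₄ = 24.0000  →  vx = (0.08/4)·24.0000 = 0.4800
−ω₁+ω₂+ω₃−ω₄ = -3.0000  →  vy = (0.08/4)·-3.0000 = -0.0600
−ω₁+ω₂−ω₃+ω₄ = 8.0000  →  ωz = (0.08/1.0000)·8.0000 = 0.6400

(0.4800, -0.0600, 0.6400)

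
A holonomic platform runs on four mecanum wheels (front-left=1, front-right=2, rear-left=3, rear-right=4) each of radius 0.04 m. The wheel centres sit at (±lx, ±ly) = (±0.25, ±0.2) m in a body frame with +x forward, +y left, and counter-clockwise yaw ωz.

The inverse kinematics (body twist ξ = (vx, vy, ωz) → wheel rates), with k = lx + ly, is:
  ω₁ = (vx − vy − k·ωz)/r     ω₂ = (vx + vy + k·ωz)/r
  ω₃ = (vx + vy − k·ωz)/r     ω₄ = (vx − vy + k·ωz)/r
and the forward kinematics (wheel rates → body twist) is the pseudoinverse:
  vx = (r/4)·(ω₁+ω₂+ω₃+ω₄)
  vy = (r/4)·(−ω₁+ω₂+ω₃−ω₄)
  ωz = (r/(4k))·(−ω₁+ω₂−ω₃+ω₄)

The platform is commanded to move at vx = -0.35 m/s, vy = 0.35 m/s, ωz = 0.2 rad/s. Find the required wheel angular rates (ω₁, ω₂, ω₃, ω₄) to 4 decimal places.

(-19.7500, 2.2500, -2.2500, -15.2500)

k = lx + ly = 0.25 + 0.2 = 0.4500;  k·ωz = 0.4500·0.2 = 0.0900
ω₁ (FL) = (vx − vy − k·ωz)/r = -0.7900/0.04 = -19.7500
ω₂ (FR) = (vx + vy + k·ωz)/r = 0.0900/0.04 = 2.2500
ω₃ (RL) = (vx + vy − k·ωz)/r = -0.0900/0.04 = -2.2500
ω₄ (RR) = (vx − vy + k·ωz)/r = -0.6100/0.04 = -15.2500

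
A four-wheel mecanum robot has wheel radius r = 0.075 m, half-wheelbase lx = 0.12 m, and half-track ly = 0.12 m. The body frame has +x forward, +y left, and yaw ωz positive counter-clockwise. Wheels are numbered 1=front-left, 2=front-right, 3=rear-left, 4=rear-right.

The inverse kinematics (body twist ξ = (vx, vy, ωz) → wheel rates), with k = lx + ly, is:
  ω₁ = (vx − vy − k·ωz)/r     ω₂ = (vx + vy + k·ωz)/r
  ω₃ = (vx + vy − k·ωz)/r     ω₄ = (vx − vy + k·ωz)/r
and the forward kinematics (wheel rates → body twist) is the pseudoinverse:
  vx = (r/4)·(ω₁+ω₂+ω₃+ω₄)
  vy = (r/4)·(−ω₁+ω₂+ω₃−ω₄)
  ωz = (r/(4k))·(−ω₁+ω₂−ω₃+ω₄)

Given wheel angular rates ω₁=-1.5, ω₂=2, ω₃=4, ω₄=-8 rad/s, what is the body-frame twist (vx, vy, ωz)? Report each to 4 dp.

(-0.0656, 0.2906, -0.6641)

k = lx + ly = 0.12 + 0.12 = 0.2400
ω₁+ω₂+ω₃+ω₄ = -3.5000  →  vx = (0.075/4)·-3.5000 = -0.0656
−ω₁+ω₂+ω₃−ω₄ = 15.5000  →  vy = (0.075/4)·15.5000 = 0.2906
−ω₁+ω₂−ω₃+ω₄ = -8.5000  →  ωz = (0.075/0.9600)·-8.5000 = -0.6641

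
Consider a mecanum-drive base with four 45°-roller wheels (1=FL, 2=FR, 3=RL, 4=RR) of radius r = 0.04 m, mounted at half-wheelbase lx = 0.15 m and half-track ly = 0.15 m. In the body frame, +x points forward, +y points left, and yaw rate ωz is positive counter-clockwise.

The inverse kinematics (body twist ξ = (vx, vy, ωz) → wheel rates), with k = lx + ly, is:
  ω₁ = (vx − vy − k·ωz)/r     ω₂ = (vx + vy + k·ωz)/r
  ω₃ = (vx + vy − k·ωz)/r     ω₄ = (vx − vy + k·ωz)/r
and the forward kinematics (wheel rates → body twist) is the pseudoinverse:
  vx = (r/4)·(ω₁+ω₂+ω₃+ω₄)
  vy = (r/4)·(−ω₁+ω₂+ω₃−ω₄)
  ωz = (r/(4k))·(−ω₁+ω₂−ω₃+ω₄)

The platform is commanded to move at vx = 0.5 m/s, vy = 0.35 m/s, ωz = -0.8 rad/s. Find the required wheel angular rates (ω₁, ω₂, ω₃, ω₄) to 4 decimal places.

(9.7500, 15.2500, 27.2500, -2.2500)

k = lx + ly = 0.15 + 0.15 = 0.3000;  k·ωz = 0.3000·-0.8 = -0.2400
ω₁ (FL) = (vx − vy − k·ωz)/r = 0.3900/0.04 = 9.7500
ω₂ (FR) = (vx + vy + k·ωz)/r = 0.6100/0.04 = 15.2500
ω₃ (RL) = (vx + vy − k·ωz)/r = 1.0900/0.04 = 27.2500
ω₄ (RR) = (vx − vy + k·ωz)/r = -0.0900/0.04 = -2.2500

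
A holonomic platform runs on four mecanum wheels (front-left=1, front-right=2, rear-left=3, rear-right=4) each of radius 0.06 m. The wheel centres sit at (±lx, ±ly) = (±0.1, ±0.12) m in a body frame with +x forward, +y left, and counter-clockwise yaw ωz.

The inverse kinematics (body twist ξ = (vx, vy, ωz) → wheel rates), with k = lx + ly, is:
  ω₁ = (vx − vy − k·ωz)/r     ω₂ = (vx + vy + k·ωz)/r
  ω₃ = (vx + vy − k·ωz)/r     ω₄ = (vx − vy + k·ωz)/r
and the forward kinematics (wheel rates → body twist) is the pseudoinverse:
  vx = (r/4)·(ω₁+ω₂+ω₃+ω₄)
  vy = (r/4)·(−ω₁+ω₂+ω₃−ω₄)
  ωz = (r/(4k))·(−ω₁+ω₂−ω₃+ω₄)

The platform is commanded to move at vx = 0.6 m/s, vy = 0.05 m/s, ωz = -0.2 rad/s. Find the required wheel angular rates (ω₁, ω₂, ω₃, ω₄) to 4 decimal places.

k = lx + ly = 0.1 + 0.12 = 0.2200;  k·ωz = 0.2200·-0.2 = -0.0440
ω₁ (FL) = (vx − vy − k·ωz)/r = 0.5940/0.06 = 9.9000
ω₂ (FR) = (vx + vy + k·ωz)/r = 0.6060/0.06 = 10.1000
ω₃ (RL) = (vx + vy − k·ωz)/r = 0.6940/0.06 = 11.5667
ω₄ (RR) = (vx − vy + k·ωz)/r = 0.5060/0.06 = 8.4333

(9.9000, 10.1000, 11.5667, 8.4333)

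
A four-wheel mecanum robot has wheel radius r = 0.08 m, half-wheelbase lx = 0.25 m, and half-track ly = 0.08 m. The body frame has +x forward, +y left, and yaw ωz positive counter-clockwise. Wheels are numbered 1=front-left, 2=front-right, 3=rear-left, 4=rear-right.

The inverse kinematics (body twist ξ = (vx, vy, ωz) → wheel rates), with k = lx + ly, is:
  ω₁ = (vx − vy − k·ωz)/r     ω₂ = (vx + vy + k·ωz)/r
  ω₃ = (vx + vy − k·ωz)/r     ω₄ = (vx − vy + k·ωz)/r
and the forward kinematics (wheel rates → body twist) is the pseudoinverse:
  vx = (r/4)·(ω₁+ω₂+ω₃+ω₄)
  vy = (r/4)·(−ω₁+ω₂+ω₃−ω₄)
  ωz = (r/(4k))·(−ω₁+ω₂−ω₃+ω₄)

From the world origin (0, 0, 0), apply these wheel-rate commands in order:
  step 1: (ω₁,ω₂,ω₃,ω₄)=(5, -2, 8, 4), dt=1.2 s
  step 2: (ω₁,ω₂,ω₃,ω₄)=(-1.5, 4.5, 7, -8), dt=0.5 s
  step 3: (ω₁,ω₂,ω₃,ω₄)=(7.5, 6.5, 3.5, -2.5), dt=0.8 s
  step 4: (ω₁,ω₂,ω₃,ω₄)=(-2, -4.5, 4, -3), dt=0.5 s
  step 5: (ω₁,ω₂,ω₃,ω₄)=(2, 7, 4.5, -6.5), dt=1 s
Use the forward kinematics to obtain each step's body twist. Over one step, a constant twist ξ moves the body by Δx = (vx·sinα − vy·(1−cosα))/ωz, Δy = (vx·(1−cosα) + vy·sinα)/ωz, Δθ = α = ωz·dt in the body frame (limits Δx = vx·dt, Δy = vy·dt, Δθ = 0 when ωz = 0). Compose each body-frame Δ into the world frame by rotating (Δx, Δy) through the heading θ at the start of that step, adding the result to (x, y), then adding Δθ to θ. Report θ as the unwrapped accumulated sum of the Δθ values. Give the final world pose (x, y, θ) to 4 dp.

step 1: ξ=(vx,vy,ωz)=(0.3000, -0.0600, -0.6667), dt=1.2 → body Δ=(0.2955, -0.2010, -0.8000) → world pose (0.2955, -0.2010, -0.8000)
step 2: ξ=(vx,vy,ωz)=(0.0400, 0.4200, -0.5455), dt=0.5 → body Δ=(0.0482, 0.2047, -0.2727) → world pose (0.4759, -0.0930, -1.0727)
step 3: ξ=(vx,vy,ωz)=(0.3000, 0.1000, -0.4242), dt=0.8 → body Δ=(0.2489, 0.0381, -0.3394) → world pose (0.6283, -0.2934, -1.4121)
step 4: ξ=(vx,vy,ωz)=(-0.1100, 0.0900, -0.5758), dt=0.5 → body Δ=(-0.0478, 0.0522, -0.2879) → world pose (0.6724, -0.2380, -1.7000)
step 5: ξ=(vx,vy,ωz)=(0.1400, 0.3200, -0.3636), dt=1.0 → body Δ=(0.1945, 0.2878, -0.3636) → world pose (0.9327, -0.4679, -2.0636)

(0.9327, -0.4679, -2.0636)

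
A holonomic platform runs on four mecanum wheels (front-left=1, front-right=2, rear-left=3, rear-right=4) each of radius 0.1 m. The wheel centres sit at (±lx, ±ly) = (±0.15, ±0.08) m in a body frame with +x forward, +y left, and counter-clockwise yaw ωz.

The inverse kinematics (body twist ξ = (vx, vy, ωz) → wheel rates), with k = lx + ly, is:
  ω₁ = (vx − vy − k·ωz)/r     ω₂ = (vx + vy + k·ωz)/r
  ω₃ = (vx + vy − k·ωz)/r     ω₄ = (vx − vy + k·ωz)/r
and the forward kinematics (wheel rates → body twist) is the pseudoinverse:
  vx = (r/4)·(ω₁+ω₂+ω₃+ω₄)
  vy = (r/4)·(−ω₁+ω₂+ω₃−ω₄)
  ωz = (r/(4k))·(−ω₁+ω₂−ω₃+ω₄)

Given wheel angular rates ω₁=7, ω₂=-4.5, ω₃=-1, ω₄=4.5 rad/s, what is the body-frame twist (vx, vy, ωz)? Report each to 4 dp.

(0.1500, -0.4250, -0.6522)

k = lx + ly = 0.15 + 0.08 = 0.2300
ω₁+ω₂+ω₃+ω₄ = 6.0000  →  vx = (0.1/4)·6.0000 = 0.1500
−ω₁+ω₂+ω₃−ω₄ = -17.0000  →  vy = (0.1/4)·-17.0000 = -0.4250
−ω₁+ω₂−ω₃+ω₄ = -6.0000  →  ωz = (0.1/0.9200)·-6.0000 = -0.6522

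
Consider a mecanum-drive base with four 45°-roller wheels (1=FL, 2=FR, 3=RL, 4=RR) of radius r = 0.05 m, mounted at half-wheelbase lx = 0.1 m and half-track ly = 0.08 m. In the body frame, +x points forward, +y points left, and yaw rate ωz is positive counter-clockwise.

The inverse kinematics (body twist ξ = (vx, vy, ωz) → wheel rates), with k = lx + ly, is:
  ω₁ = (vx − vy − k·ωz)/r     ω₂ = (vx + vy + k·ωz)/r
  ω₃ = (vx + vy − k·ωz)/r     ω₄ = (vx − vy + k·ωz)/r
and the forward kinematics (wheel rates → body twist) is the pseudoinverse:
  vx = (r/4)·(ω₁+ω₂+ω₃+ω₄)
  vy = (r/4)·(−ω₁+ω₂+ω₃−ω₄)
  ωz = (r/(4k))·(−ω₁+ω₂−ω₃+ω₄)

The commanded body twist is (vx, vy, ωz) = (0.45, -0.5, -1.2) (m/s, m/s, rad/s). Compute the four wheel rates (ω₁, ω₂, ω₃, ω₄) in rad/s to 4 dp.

k = lx + ly = 0.1 + 0.08 = 0.1800;  k·ωz = 0.1800·-1.2 = -0.2160
ω₁ (FL) = (vx − vy − k·ωz)/r = 1.1660/0.05 = 23.3200
ω₂ (FR) = (vx + vy + k·ωz)/r = -0.2660/0.05 = -5.3200
ω₃ (RL) = (vx + vy − k·ωz)/r = 0.1660/0.05 = 3.3200
ω₄ (RR) = (vx − vy + k·ωz)/r = 0.7340/0.05 = 14.6800

(23.3200, -5.3200, 3.3200, 14.6800)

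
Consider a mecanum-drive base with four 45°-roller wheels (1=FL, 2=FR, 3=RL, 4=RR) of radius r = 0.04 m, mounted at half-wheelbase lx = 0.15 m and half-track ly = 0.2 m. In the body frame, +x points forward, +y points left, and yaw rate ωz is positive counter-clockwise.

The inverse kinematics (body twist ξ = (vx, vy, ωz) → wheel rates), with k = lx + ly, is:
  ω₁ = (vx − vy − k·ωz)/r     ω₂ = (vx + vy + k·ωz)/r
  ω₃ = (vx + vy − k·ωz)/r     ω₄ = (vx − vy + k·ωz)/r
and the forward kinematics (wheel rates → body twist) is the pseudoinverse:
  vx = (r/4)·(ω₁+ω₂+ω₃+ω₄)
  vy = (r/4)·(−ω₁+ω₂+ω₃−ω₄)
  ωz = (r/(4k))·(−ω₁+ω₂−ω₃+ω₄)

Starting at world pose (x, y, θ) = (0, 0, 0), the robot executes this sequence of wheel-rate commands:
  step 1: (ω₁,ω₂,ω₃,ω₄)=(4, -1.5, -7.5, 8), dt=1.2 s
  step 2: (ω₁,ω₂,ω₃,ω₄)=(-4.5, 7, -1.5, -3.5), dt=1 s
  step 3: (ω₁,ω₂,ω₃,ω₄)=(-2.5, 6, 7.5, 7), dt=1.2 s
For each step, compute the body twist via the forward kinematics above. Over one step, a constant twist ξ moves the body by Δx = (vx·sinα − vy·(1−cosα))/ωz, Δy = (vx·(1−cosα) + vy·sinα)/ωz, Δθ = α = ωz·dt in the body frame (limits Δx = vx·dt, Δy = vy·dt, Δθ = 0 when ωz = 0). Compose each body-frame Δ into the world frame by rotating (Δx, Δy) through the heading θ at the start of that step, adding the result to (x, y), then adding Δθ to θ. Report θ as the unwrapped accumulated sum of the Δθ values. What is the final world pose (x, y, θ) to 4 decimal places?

step 1: ξ=(vx,vy,ωz)=(0.0300, -0.2100, 0.2857), dt=1.2 → body Δ=(0.0781, -0.2410, 0.3429) → world pose (0.0781, -0.2410, 0.3429)
step 2: ξ=(vx,vy,ωz)=(-0.0250, 0.1350, 0.2714), dt=1.0 → body Δ=(-0.0429, 0.1300, 0.2714) → world pose (-0.0060, -0.1330, 0.6143)
step 3: ξ=(vx,vy,ωz)=(0.1800, 0.0900, 0.2286), dt=1.2 → body Δ=(0.1986, 0.1361, 0.2743) → world pose (0.0778, 0.0927, 0.8886)

(0.0778, 0.0927, 0.8886)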